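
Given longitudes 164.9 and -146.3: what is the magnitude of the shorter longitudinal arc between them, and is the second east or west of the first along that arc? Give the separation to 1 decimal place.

Raw difference: -146.3 − 164.9 = -311.2°.
Normalise into (−180°, 180°]: -311.2° + 360° = 48.8°.
Positive ⇒ the second point lies to the east; separation 48.8°.

48.8° east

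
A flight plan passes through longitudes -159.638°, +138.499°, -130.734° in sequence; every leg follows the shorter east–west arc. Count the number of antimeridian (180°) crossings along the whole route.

Leg 1: -159.638° → +138.499°, shortest Δλ = -61.863° (west) — crosses 180°.
Leg 2: +138.499° → -130.734°, shortest Δλ = 90.767° (east) — crosses 180°.
Total crossings: 2.

2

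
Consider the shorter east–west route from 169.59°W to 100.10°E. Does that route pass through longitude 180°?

Yes

Naïve |100.10 − -169.59| = 269.69° > 180°, so the shorter arc goes the other way round — across 180°.
Signed shortest Δλ = ((100.10 − -169.59 + 180) mod 360) − 180 = -90.31°.
Going west by 90.31° from -169.59° passes through 180° before reaching +100.10°.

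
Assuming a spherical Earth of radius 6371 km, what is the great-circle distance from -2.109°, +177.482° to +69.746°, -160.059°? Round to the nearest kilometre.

8165 km

Δλ = -160.059 − 177.482 = -337.541°; wrapped into (−180°, 180°]: 22.459°.
Δφ = 69.746 − -2.109 = 71.855°.
a = sin²(Δφ/2) + cos φ₁ · cos φ₂ · sin²(Δλ/2) = 0.357408.
c = 2·atan2(√a, √(1−a)) = 1.28160 rad → d = 6371·c ≈ 8165.06 km.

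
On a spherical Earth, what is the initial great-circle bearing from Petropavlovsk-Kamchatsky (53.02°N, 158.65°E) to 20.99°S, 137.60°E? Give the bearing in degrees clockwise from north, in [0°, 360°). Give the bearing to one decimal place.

Δλ = 137.60 − 158.65 = -21.05°.
θ = atan2( sin Δλ · cos φ₂ , cos φ₁ · sin φ₂ − sin φ₁ · cos φ₂ · cos Δλ )
  = atan2(-0.33535, -0.91154) = -159.802° → normalised to [0°, 360°): 200.198°.

200.2°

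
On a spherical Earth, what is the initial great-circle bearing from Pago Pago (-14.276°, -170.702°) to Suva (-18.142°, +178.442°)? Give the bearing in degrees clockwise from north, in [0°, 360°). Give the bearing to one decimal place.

Δλ = 178.442 − -170.702 = 349.144°; wrapped into (−180°, 180°]: -10.856°.
θ = atan2( sin Δλ · cos φ₂ , cos φ₁ · sin φ₂ − sin φ₁ · cos φ₂ · cos Δλ )
  = atan2(-0.17898, -0.07162) = -111.808° → normalised to [0°, 360°): 248.192°.

248.2°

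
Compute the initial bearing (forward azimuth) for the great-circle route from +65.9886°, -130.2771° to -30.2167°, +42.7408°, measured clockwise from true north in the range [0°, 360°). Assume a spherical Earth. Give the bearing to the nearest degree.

10°

Δλ = 42.7408 − -130.2771 = 173.0179°.
θ = atan2( sin Δλ · cos φ₂ , cos φ₁ · sin φ₂ − sin φ₁ · cos φ₂ · cos Δλ )
  = atan2(0.10504, 0.57871) = 10.288° → normalised to [0°, 360°): 10.288°.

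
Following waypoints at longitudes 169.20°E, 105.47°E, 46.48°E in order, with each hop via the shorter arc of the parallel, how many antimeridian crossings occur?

0

Leg 1: +169.20° → +105.47°, shortest Δλ = -63.73° (west) — does not cross 180°.
Leg 2: +105.47° → +46.48°, shortest Δλ = -58.99° (west) — does not cross 180°.
Total crossings: 0.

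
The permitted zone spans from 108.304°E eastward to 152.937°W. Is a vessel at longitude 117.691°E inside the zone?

Yes

Band width going east from +108.304° to -152.937°: ((-152.937 − 108.304) mod 360) = 98.759°.
Offset of +117.691° east of the west edge: ((117.691 − 108.304) mod 360) = 9.387°.
9.387° ≤ 98.759° ⇒ inside.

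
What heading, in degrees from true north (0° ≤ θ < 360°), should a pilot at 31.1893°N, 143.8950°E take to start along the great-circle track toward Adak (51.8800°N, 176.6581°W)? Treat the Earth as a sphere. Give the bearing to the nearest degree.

Δλ = -176.6581 − 143.8950 = -320.5531°; wrapped into (−180°, 180°]: 39.4469°.
θ = atan2( sin Δλ · cos φ₂ , cos φ₁ · sin φ₂ − sin φ₁ · cos φ₂ · cos Δλ )
  = atan2(0.39222, 0.42614) = 42.626° → normalised to [0°, 360°): 42.626°.

43°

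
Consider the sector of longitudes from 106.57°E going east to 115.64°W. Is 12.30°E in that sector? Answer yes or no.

Band width going east from +106.57° to -115.64°: ((-115.64 − 106.57) mod 360) = 137.79°.
Offset of +12.30° east of the west edge: ((12.30 − 106.57) mod 360) = 265.73°.
265.73° > 137.79° ⇒ outside.

No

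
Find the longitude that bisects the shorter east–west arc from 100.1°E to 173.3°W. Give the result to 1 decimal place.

Signed shortest Δλ from +100.1° to -173.3° is +86.6°.
Midpoint longitude = +100.1° + (+86.6°)/2 = +100.1° + 43.3° = +143.4°.
(The naïve average (+100.1 + -173.3)/2 = -36.6° is on the wrong side of the globe.)

143.4°E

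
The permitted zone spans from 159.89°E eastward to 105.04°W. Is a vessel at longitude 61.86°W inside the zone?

Band width going east from +159.89° to -105.04°: ((-105.04 − 159.89) mod 360) = 95.07°.
Offset of -61.86° east of the west edge: ((-61.86 − 159.89) mod 360) = 138.25°.
138.25° > 95.07° ⇒ outside.

No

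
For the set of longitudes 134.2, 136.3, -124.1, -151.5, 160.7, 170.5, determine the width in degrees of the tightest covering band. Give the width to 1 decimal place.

101.7°

Sort the longitudes: -151.5°, -124.1°, +134.2°, +136.3°, +160.7°, +170.5°.
Eastward gaps between consecutive values (wrapping around): 27.4°, 258.3°, 2.1°, 24.4°, 9.8°, 38.0°.
Largest gap = 258.3° ⇒ minimal covering band is its complement: 360° − 258.3° = 101.7°.
Band runs from +134.2° eastward to -124.1°, crossing the antimeridian.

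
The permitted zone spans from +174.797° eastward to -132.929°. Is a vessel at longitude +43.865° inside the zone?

No

Band width going east from +174.797° to -132.929°: ((-132.929 − 174.797) mod 360) = 52.274°.
Offset of +43.865° east of the west edge: ((43.865 − 174.797) mod 360) = 229.068°.
229.068° > 52.274° ⇒ outside.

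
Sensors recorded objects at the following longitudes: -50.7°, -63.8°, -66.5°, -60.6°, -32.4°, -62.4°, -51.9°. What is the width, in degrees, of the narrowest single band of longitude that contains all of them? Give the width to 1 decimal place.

Sort the longitudes: -66.5°, -63.8°, -62.4°, -60.6°, -51.9°, -50.7°, -32.4°.
Eastward gaps between consecutive values (wrapping around): 2.7°, 1.4°, 1.8°, 8.7°, 1.2°, 18.3°, 325.9°.
Largest gap = 325.9° ⇒ minimal covering band is its complement: 360° − 325.9° = 34.1°.
Band runs from -66.5° eastward to -32.4°.

34.1°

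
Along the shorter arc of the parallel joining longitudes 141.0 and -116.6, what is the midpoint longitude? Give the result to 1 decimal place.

-167.8°

Signed shortest Δλ from +141.0° to -116.6° is +102.4°.
Midpoint longitude = +141.0° + (+102.4°)/2 = +141.0° + 51.2° = +192.2°.
Normalise into (−180°, 180°]: -167.8°.
(The naïve average (+141.0 + -116.6)/2 = 12.2° is on the wrong side of the globe.)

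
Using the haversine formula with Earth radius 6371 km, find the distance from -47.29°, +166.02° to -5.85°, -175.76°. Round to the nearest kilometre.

4925 km

Δλ = -175.76 − 166.02 = -341.78°; wrapped into (−180°, 180°]: 18.22°.
Δφ = -5.85 − -47.29 = 41.44°.
a = sin²(Δφ/2) + cos φ₁ · cos φ₂ · sin²(Δλ/2) = 0.142091.
c = 2·atan2(√a, √(1−a)) = 0.77300 rad → d = 6371·c ≈ 4924.78 km.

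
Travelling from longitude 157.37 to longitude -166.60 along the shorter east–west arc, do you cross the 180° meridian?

Yes

Naïve |-166.60 − 157.37| = 323.97° > 180°, so the shorter arc goes the other way round — across 180°.
Signed shortest Δλ = ((-166.60 − 157.37 + 180) mod 360) − 180 = 36.03°.
Going east by 36.03° from +157.37° passes through 180° before reaching -166.60°.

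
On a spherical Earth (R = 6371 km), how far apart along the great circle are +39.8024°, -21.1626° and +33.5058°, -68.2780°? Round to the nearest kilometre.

4212 km

Δλ = -68.2780 − -21.1626 = -47.1154°.
Δφ = 33.5058 − 39.8024 = -6.2966°.
a = sin²(Δφ/2) + cos φ₁ · cos φ₂ · sin²(Δλ/2) = 0.105344.
c = 2·atan2(√a, √(1−a)) = 0.66111 rad → d = 6371·c ≈ 4211.92 km.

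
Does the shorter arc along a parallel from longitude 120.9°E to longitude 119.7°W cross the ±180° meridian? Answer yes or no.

Yes

Naïve |-119.7 − 120.9| = 240.6° > 180°, so the shorter arc goes the other way round — across 180°.
Signed shortest Δλ = ((-119.7 − 120.9 + 180) mod 360) − 180 = 119.4°.
Going east by 119.4° from +120.9° passes through 180° before reaching -119.7°.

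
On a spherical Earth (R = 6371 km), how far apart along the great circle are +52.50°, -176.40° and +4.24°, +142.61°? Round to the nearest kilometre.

6547 km

Δλ = 142.61 − -176.40 = 319.01°; wrapped into (−180°, 180°]: -40.99°.
Δφ = 4.24 − 52.50 = -48.26°.
a = sin²(Δφ/2) + cos φ₁ · cos φ₂ · sin²(Δλ/2) = 0.241547.
c = 2·atan2(√a, √(1−a)) = 1.02756 rad → d = 6371·c ≈ 6546.61 km.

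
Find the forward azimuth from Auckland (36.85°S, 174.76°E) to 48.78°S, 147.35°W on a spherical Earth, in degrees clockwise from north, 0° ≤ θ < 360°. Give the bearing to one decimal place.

Δλ = -147.35 − 174.76 = -322.11°; wrapped into (−180°, 180°]: 37.89°.
θ = atan2( sin Δλ · cos φ₂ , cos φ₁ · sin φ₂ − sin φ₁ · cos φ₂ · cos Δλ )
  = atan2(0.40469, -0.29003) = 125.627° → normalised to [0°, 360°): 125.627°.

125.6°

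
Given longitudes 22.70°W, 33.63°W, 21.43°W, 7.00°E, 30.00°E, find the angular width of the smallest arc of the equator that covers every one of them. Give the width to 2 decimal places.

Sort the longitudes: -33.63°, -22.70°, -21.43°, +7.00°, +30.00°.
Eastward gaps between consecutive values (wrapping around): 10.93°, 1.27°, 28.43°, 23.00°, 296.37°.
Largest gap = 296.37° ⇒ minimal covering band is its complement: 360° − 296.37° = 63.63°.
Band runs from -33.63° eastward to +30.00°.

63.63°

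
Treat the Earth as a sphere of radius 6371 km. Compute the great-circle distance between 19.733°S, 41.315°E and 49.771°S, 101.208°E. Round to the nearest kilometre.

Δλ = 101.208 − 41.315 = 59.893°.
Δφ = -49.771 − -19.733 = -30.038°.
a = sin²(Δφ/2) + cos φ₁ · cos φ₂ · sin²(Δλ/2) = 0.218641.
c = 2·atan2(√a, √(1−a)) = 0.97313 rad → d = 6371·c ≈ 6199.79 km.

6200 km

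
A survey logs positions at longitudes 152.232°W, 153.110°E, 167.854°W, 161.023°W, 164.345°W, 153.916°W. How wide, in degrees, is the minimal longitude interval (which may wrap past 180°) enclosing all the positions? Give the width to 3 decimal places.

Sort the longitudes: -167.854°, -164.345°, -161.023°, -153.916°, -152.232°, +153.110°.
Eastward gaps between consecutive values (wrapping around): 3.509°, 3.322°, 7.107°, 1.684°, 305.342°, 39.036°.
Largest gap = 305.342° ⇒ minimal covering band is its complement: 360° − 305.342° = 54.658°.
Band runs from +153.110° eastward to -152.232°, crossing the antimeridian.

54.658°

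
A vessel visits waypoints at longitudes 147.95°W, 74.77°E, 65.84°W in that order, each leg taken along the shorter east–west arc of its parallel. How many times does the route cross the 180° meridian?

Leg 1: -147.95° → +74.77°, shortest Δλ = -137.28° (west) — crosses 180°.
Leg 2: +74.77° → -65.84°, shortest Δλ = -140.61° (west) — does not cross 180°.
Total crossings: 1.

1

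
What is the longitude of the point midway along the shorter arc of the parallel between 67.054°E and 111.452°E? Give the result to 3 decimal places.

89.253°E

Signed shortest Δλ from +67.054° to +111.452° is +44.398°.
Midpoint longitude = +67.054° + (+44.398°)/2 = +67.054° + 22.199° = +89.253°.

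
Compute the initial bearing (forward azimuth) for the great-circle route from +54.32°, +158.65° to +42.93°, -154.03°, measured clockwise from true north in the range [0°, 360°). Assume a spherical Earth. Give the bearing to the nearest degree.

Δλ = -154.03 − 158.65 = -312.68°; wrapped into (−180°, 180°]: 47.32°.
θ = atan2( sin Δλ · cos φ₂ , cos φ₁ · sin φ₂ − sin φ₁ · cos φ₂ · cos Δλ )
  = atan2(0.53827, -0.00592) = 90.630° → normalised to [0°, 360°): 90.630°.

91°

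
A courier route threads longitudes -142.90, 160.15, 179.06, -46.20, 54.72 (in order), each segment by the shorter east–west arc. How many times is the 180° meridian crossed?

2

Leg 1: -142.90° → +160.15°, shortest Δλ = -56.95° (west) — crosses 180°.
Leg 2: +160.15° → +179.06°, shortest Δλ = 18.91° (east) — does not cross 180°.
Leg 3: +179.06° → -46.20°, shortest Δλ = 134.74° (east) — crosses 180°.
Leg 4: -46.20° → +54.72°, shortest Δλ = 100.92° (east) — does not cross 180°.
Total crossings: 2.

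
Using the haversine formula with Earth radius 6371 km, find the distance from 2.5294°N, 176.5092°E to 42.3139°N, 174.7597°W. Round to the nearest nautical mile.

2434 nmi

Δλ = -174.7597 − 176.5092 = -351.2689°; wrapped into (−180°, 180°]: 8.7311°.
Δφ = 42.3139 − 2.5294 = 39.7845°.
a = sin²(Δφ/2) + cos φ₁ · cos φ₂ · sin²(Δλ/2) = 0.120052.
c = 2·atan2(√a, √(1−a)) = 0.70764 rad → d = 6371·c ≈ 4508.40 km ≈ 2434.34 nmi.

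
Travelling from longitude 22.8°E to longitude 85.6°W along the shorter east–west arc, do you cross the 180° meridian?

Signed shortest Δλ = ((-85.6 − 22.8 + 180) mod 360) − 180 = -108.4°.
Going west by 108.4° from +22.8° reaches -85.6° without touching 180°.

No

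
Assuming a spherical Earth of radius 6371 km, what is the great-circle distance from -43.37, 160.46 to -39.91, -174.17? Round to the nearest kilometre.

2134 km

Δλ = -174.17 − 160.46 = -334.63°; wrapped into (−180°, 180°]: 25.37°.
Δφ = -39.91 − -43.37 = 3.46°.
a = sin²(Δφ/2) + cos φ₁ · cos φ₂ · sin²(Δλ/2) = 0.027799.
c = 2·atan2(√a, √(1−a)) = 0.33502 rad → d = 6371·c ≈ 2134.44 km.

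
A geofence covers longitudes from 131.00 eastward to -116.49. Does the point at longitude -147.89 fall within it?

Yes

Band width going east from +131.00° to -116.49°: ((-116.49 − 131.00) mod 360) = 112.51°.
Offset of -147.89° east of the west edge: ((-147.89 − 131.00) mod 360) = 81.11°.
81.11° ≤ 112.51° ⇒ inside.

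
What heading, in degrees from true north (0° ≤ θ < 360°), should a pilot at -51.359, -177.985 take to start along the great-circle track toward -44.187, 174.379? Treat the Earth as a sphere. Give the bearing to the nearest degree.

322°

Δλ = 174.379 − -177.985 = 352.364°; wrapped into (−180°, 180°]: -7.636°.
θ = atan2( sin Δλ · cos φ₂ , cos φ₁ · sin φ₂ − sin φ₁ · cos φ₂ · cos Δλ )
  = atan2(-0.09528, 0.11988) = -38.478° → normalised to [0°, 360°): 321.522°.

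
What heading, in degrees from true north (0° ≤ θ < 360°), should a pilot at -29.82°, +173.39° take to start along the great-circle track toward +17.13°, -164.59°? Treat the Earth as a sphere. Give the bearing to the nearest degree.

Δλ = -164.59 − 173.39 = -337.98°; wrapped into (−180°, 180°]: 22.02°.
θ = atan2( sin Δλ · cos φ₂ , cos φ₁ · sin φ₂ − sin φ₁ · cos φ₂ · cos Δλ )
  = atan2(0.35830, 0.69609) = 27.236° → normalised to [0°, 360°): 27.236°.

27°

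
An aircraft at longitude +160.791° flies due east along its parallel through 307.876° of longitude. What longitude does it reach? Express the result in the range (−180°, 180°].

Start at +160.791°; shift +307.876° → +468.667°.
+468.667° lies outside (−180°, 180°]; subtract 360° → +108.667°.

+108.667°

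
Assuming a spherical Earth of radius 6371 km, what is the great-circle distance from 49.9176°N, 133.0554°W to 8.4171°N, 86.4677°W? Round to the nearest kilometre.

Δλ = -86.4677 − -133.0554 = 46.5877°.
Δφ = 8.4171 − 49.9176 = -41.5005°.
a = sin²(Δφ/2) + cos φ₁ · cos φ₂ · sin²(Δλ/2) = 0.225131.
c = 2·atan2(√a, √(1−a)) = 0.98874 rad → d = 6371·c ≈ 6299.29 km.

6299 km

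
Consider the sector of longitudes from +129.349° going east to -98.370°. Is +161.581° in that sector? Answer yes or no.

Yes

Band width going east from +129.349° to -98.370°: ((-98.370 − 129.349) mod 360) = 132.281°.
Offset of +161.581° east of the west edge: ((161.581 − 129.349) mod 360) = 32.232°.
32.232° ≤ 132.281° ⇒ inside.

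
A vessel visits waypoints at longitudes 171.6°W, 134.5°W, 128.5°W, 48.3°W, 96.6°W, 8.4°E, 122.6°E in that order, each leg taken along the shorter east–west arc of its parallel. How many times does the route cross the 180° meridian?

Leg 1: -171.6° → -134.5°, shortest Δλ = 37.1° (east) — does not cross 180°.
Leg 2: -134.5° → -128.5°, shortest Δλ = 6.0° (east) — does not cross 180°.
Leg 3: -128.5° → -48.3°, shortest Δλ = 80.2° (east) — does not cross 180°.
Leg 4: -48.3° → -96.6°, shortest Δλ = -48.3° (west) — does not cross 180°.
Leg 5: -96.6° → +8.4°, shortest Δλ = 105.0° (east) — does not cross 180°.
Leg 6: +8.4° → +122.6°, shortest Δλ = 114.2° (east) — does not cross 180°.
Total crossings: 0.

0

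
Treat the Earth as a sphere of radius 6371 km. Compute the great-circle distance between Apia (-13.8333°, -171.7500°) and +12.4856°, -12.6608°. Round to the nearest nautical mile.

9582 nmi

Δλ = -12.6608 − -171.7500 = 159.0892°.
Δφ = 12.4856 − -13.8333 = 26.3189°.
a = sin²(Δφ/2) + cos φ₁ · cos φ₂ · sin²(Δλ/2) = 0.968642.
c = 2·atan2(√a, √(1−a)) = 2.78555 rad → d = 6371·c ≈ 17746.74 km ≈ 9582.47 nmi.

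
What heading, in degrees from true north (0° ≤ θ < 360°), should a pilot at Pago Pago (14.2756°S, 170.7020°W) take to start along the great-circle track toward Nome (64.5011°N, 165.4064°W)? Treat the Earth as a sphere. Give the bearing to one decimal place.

Δλ = -165.4064 − -170.7020 = 5.2956°.
θ = atan2( sin Δλ · cos φ₂ , cos φ₁ · sin φ₂ − sin φ₁ · cos φ₂ · cos Δλ )
  = atan2(0.03973, 0.98042) = 2.321° → normalised to [0°, 360°): 2.321°.

2.3°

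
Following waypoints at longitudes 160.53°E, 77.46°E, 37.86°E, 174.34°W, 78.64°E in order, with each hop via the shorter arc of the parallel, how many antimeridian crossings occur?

2

Leg 1: +160.53° → +77.46°, shortest Δλ = -83.07° (west) — does not cross 180°.
Leg 2: +77.46° → +37.86°, shortest Δλ = -39.6° (west) — does not cross 180°.
Leg 3: +37.86° → -174.34°, shortest Δλ = 147.8° (east) — crosses 180°.
Leg 4: -174.34° → +78.64°, shortest Δλ = -107.02° (west) — crosses 180°.
Total crossings: 2.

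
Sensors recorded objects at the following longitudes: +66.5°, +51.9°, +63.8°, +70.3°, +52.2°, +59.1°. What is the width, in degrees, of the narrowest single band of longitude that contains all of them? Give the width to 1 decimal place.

Sort the longitudes: +51.9°, +52.2°, +59.1°, +63.8°, +66.5°, +70.3°.
Eastward gaps between consecutive values (wrapping around): 0.3°, 6.9°, 4.7°, 2.7°, 3.8°, 341.6°.
Largest gap = 341.6° ⇒ minimal covering band is its complement: 360° − 341.6° = 18.4°.
Band runs from +51.9° eastward to +70.3°.

18.4°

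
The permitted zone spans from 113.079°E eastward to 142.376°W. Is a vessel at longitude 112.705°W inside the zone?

Band width going east from +113.079° to -142.376°: ((-142.376 − 113.079) mod 360) = 104.545°.
Offset of -112.705° east of the west edge: ((-112.705 − 113.079) mod 360) = 134.216°.
134.216° > 104.545° ⇒ outside.

No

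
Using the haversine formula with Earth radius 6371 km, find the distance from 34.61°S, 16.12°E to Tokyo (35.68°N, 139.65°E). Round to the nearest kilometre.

Δλ = 139.65 − 16.12 = 123.53°.
Δφ = 35.68 − -34.61 = 70.29°.
a = sin²(Δφ/2) + cos φ₁ · cos φ₂ · sin²(Δλ/2) = 0.850284.
c = 2·atan2(√a, √(1−a)) = 2.34699 rad → d = 6371·c ≈ 14952.67 km.

14953 km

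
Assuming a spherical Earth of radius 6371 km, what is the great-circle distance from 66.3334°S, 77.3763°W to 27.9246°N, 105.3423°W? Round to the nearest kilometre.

Δλ = -105.3423 − -77.3763 = -27.9660°.
Δφ = 27.9246 − -66.3334 = 94.2580°.
a = sin²(Δφ/2) + cos φ₁ · cos φ₂ · sin²(Δλ/2) = 0.557832.
c = 2·atan2(√a, √(1−a)) = 1.68672 rad → d = 6371·c ≈ 10746.10 km.

10746 km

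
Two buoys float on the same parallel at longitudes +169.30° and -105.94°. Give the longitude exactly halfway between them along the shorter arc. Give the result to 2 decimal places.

-148.32°

Signed shortest Δλ from +169.30° to -105.94° is +84.76°.
Midpoint longitude = +169.30° + (+84.76°)/2 = +169.30° + 42.38° = +211.68°.
Normalise into (−180°, 180°]: -148.32°.
(The naïve average (+169.30 + -105.94)/2 = 31.68° is on the wrong side of the globe.)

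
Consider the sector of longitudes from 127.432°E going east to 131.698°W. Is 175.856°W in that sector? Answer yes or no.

Band width going east from +127.432° to -131.698°: ((-131.698 − 127.432) mod 360) = 100.870°.
Offset of -175.856° east of the west edge: ((-175.856 − 127.432) mod 360) = 56.712°.
56.712° ≤ 100.870° ⇒ inside.

Yes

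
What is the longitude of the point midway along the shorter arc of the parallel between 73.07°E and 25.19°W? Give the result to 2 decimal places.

Signed shortest Δλ from +73.07° to -25.19° is -98.26°.
Midpoint longitude = +73.07° + (-98.26°)/2 = +73.07° − 49.13° = +23.94°.

23.94°E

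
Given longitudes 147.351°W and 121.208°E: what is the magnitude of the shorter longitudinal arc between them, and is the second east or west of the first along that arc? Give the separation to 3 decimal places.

Raw difference: 121.208 − -147.351 = 268.559°.
Normalise into (−180°, 180°]: 268.559° − 360° = -91.441°.
Negative ⇒ the second point lies to the west; separation 91.441°.

91.441° west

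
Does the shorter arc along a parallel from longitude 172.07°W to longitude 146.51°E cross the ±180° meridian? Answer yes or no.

Yes

Naïve |146.51 − -172.07| = 318.58° > 180°, so the shorter arc goes the other way round — across 180°.
Signed shortest Δλ = ((146.51 − -172.07 + 180) mod 360) − 180 = -41.42°.
Going west by 41.42° from -172.07° passes through 180° before reaching +146.51°.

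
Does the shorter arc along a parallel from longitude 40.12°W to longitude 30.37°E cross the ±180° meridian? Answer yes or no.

Signed shortest Δλ = ((30.37 − -40.12 + 180) mod 360) − 180 = 70.49°.
Going east by 70.49° from -40.12° reaches +30.37° without touching 180°.

No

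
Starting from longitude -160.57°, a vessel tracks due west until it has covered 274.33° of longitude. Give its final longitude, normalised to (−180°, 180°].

-74.90°

Start at -160.57°; shift −274.33° → -434.90°.
-434.90° lies outside (−180°, 180°]; add 360° → -74.90°.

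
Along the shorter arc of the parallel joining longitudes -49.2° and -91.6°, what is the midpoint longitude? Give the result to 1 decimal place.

Signed shortest Δλ from -49.2° to -91.6° is -42.4°.
Midpoint longitude = -49.2° + (-42.4°)/2 = -49.2° − 21.2° = -70.4°.

-70.4°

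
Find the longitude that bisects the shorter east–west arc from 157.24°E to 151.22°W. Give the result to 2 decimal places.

Signed shortest Δλ from +157.24° to -151.22° is +51.54°.
Midpoint longitude = +157.24° + (+51.54°)/2 = +157.24° + 25.77° = +183.01°.
Normalise into (−180°, 180°]: -176.99°.
(The naïve average (+157.24 + -151.22)/2 = 3.01° is on the wrong side of the globe.)

176.99°W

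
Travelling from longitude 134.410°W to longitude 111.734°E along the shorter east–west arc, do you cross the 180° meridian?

Naïve |111.734 − -134.410| = 246.144° > 180°, so the shorter arc goes the other way round — across 180°.
Signed shortest Δλ = ((111.734 − -134.410 + 180) mod 360) − 180 = -113.856°.
Going west by 113.856° from -134.410° passes through 180° before reaching +111.734°.

Yes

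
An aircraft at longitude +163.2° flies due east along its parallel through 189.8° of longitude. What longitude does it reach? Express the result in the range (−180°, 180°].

-7.0°

Start at +163.2°; shift +189.8° → +353.0°.
+353.0° lies outside (−180°, 180°]; subtract 360° → -7.0°.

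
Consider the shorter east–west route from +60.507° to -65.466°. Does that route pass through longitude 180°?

No

Signed shortest Δλ = ((-65.466 − 60.507 + 180) mod 360) − 180 = -125.973°.
Going west by 125.973° from +60.507° reaches -65.466° without touching 180°.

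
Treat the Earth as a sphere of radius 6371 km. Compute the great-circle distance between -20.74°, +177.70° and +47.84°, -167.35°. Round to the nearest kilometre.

7771 km

Δλ = -167.35 − 177.70 = -345.05°; wrapped into (−180°, 180°]: 14.95°.
Δφ = 47.84 − -20.74 = 68.58°.
a = sin²(Δφ/2) + cos φ₁ · cos φ₂ · sin²(Δλ/2) = 0.328023.
c = 2·atan2(√a, √(1−a)) = 1.21967 rad → d = 6371·c ≈ 7770.52 km.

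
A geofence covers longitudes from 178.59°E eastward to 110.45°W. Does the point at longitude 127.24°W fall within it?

Yes

Band width going east from +178.59° to -110.45°: ((-110.45 − 178.59) mod 360) = 70.96°.
Offset of -127.24° east of the west edge: ((-127.24 − 178.59) mod 360) = 54.17°.
54.17° ≤ 70.96° ⇒ inside.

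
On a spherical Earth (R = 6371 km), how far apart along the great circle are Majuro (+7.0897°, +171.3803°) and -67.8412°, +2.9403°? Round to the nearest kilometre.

13205 km

Δλ = 2.9403 − 171.3803 = -168.4400°.
Δφ = -67.8412 − 7.0897 = -74.9309°.
a = sin²(Δφ/2) + cos φ₁ · cos φ₂ · sin²(Δλ/2) = 0.740503.
c = 2·atan2(√a, √(1−a)) = 2.07260 rad → d = 6371·c ≈ 13204.52 km.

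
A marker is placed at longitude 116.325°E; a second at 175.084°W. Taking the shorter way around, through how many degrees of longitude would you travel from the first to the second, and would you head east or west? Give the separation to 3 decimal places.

Raw difference: -175.084 − 116.325 = -291.409°.
Normalise into (−180°, 180°]: -291.409° + 360° = 68.591°.
Positive ⇒ the second point lies to the east; separation 68.591°.

68.591° east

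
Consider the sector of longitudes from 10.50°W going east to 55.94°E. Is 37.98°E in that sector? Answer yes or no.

Yes

Band width going east from -10.50° to +55.94°: ((55.94 − -10.50) mod 360) = 66.44°.
Offset of +37.98° east of the west edge: ((37.98 − -10.50) mod 360) = 48.48°.
48.48° ≤ 66.44° ⇒ inside.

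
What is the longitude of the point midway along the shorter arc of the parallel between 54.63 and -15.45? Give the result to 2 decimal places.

Signed shortest Δλ from +54.63° to -15.45° is -70.08°.
Midpoint longitude = +54.63° + (-70.08°)/2 = +54.63° − 35.04° = +19.59°.

+19.59°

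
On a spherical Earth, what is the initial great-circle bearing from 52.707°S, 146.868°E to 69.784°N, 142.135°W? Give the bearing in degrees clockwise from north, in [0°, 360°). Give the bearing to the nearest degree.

26°

Δλ = -142.135 − 146.868 = -289.003°; wrapped into (−180°, 180°]: 70.997°.
θ = atan2( sin Δλ · cos φ₂ , cos φ₁ · sin φ₂ − sin φ₁ · cos φ₂ · cos Δλ )
  = atan2(0.32673, 0.65808) = 26.404° → normalised to [0°, 360°): 26.404°.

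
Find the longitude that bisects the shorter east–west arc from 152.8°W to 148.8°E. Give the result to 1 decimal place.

178.0°E

Signed shortest Δλ from -152.8° to +148.8° is -58.4°.
Midpoint longitude = -152.8° + (-58.4°)/2 = -152.8° − 29.2° = -182.0°.
Normalise into (−180°, 180°]: +178.0°.
(The naïve average (-152.8 + +148.8)/2 = -2.0° is on the wrong side of the globe.)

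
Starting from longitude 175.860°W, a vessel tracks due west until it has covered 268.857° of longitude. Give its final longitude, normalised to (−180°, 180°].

Start at -175.860°; shift −268.857° → -444.717°.
-444.717° lies outside (−180°, 180°]; add 360° → -84.717°.

84.717°W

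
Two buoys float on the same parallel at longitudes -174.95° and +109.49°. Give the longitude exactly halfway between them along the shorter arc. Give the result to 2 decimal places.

Signed shortest Δλ from -174.95° to +109.49° is -75.56°.
Midpoint longitude = -174.95° + (-75.56°)/2 = -174.95° − 37.78° = -212.73°.
Normalise into (−180°, 180°]: +147.27°.
(The naïve average (-174.95 + +109.49)/2 = -32.73° is on the wrong side of the globe.)

+147.27°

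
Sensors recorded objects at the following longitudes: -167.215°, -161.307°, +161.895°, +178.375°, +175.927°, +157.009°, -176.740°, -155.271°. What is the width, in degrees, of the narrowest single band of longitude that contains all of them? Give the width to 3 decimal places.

47.720°

Sort the longitudes: -176.740°, -167.215°, -161.307°, -155.271°, +157.009°, +161.895°, +175.927°, +178.375°.
Eastward gaps between consecutive values (wrapping around): 9.525°, 5.908°, 6.036°, 312.280°, 4.886°, 14.032°, 2.448°, 4.885°.
Largest gap = 312.280° ⇒ minimal covering band is its complement: 360° − 312.280° = 47.720°.
Band runs from +157.009° eastward to -155.271°, crossing the antimeridian.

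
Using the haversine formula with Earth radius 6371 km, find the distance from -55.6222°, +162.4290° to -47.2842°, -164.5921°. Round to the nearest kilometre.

Δλ = -164.5921 − 162.4290 = -327.0211°; wrapped into (−180°, 180°]: 32.9789°.
Δφ = -47.2842 − -55.6222 = 8.3380°.
a = sin²(Δφ/2) + cos φ₁ · cos φ₂ · sin²(Δλ/2) = 0.036144.
c = 2·atan2(√a, √(1−a)) = 0.38256 rad → d = 6371·c ≈ 2437.29 km.

2437 km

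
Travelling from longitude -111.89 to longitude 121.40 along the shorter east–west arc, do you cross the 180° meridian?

Yes

Naïve |121.40 − -111.89| = 233.29° > 180°, so the shorter arc goes the other way round — across 180°.
Signed shortest Δλ = ((121.40 − -111.89 + 180) mod 360) − 180 = -126.71°.
Going west by 126.71° from -111.89° passes through 180° before reaching +121.40°.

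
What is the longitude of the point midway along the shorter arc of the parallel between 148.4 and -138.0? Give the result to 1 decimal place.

-174.8°

Signed shortest Δλ from +148.4° to -138.0° is +73.6°.
Midpoint longitude = +148.4° + (+73.6°)/2 = +148.4° + 36.8° = +185.2°.
Normalise into (−180°, 180°]: -174.8°.
(The naïve average (+148.4 + -138.0)/2 = 5.2° is on the wrong side of the globe.)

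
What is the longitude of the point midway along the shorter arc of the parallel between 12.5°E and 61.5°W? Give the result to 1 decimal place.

Signed shortest Δλ from +12.5° to -61.5° is -74.0°.
Midpoint longitude = +12.5° + (-74.0°)/2 = +12.5° − 37.0° = -24.5°.

24.5°W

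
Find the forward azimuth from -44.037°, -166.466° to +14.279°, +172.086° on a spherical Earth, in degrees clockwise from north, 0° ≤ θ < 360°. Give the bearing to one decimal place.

336.2°

Δλ = 172.086 − -166.466 = 338.552°; wrapped into (−180°, 180°]: -21.448°.
θ = atan2( sin Δλ · cos φ₂ , cos φ₁ · sin φ₂ − sin φ₁ · cos φ₂ · cos Δλ )
  = atan2(-0.35436, 0.80431) = -23.777° → normalised to [0°, 360°): 336.223°.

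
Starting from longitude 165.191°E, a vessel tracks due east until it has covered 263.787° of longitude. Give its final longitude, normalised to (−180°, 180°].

68.978°E

Start at +165.191°; shift +263.787° → +428.978°.
+428.978° lies outside (−180°, 180°]; subtract 360° → +68.978°.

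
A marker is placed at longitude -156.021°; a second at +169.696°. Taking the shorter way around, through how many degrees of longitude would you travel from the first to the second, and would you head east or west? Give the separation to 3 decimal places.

Raw difference: 169.696 − -156.021 = 325.717°.
Normalise into (−180°, 180°]: 325.717° − 360° = -34.283°.
Negative ⇒ the second point lies to the west; separation 34.283°.

34.283° west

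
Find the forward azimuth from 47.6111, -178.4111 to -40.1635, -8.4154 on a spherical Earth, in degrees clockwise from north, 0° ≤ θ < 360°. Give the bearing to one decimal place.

Δλ = -8.4154 − -178.4111 = 169.9957°.
θ = atan2( sin Δλ · cos φ₂ , cos φ₁ · sin φ₂ − sin φ₁ · cos φ₂ · cos Δλ )
  = atan2(0.13276, 0.12104) = 47.645° → normalised to [0°, 360°): 47.645°.

47.6°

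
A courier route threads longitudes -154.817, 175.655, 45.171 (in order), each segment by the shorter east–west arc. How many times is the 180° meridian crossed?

1

Leg 1: -154.817° → +175.655°, shortest Δλ = -29.528° (west) — crosses 180°.
Leg 2: +175.655° → +45.171°, shortest Δλ = -130.484° (west) — does not cross 180°.
Total crossings: 1.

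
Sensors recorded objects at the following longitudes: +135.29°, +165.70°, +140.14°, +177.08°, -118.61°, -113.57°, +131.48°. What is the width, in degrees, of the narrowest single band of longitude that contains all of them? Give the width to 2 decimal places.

114.95°

Sort the longitudes: -118.61°, -113.57°, +131.48°, +135.29°, +140.14°, +165.70°, +177.08°.
Eastward gaps between consecutive values (wrapping around): 5.04°, 245.05°, 3.81°, 4.85°, 25.56°, 11.38°, 64.31°.
Largest gap = 245.05° ⇒ minimal covering band is its complement: 360° − 245.05° = 114.95°.
Band runs from +131.48° eastward to -113.57°, crossing the antimeridian.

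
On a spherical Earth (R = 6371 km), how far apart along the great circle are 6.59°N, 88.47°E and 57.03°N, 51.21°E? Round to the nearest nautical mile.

3496 nmi

Δλ = 51.21 − 88.47 = -37.26°.
Δφ = 57.03 − 6.59 = 50.44°.
a = sin²(Δφ/2) + cos φ₁ · cos φ₂ · sin²(Δλ/2) = 0.236727.
c = 2·atan2(√a, √(1−a)) = 1.01626 rad → d = 6371·c ≈ 6474.61 km ≈ 3496.01 nmi.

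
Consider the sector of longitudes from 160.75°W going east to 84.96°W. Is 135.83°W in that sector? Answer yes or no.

Band width going east from -160.75° to -84.96°: ((-84.96 − -160.75) mod 360) = 75.79°.
Offset of -135.83° east of the west edge: ((-135.83 − -160.75) mod 360) = 24.92°.
24.92° ≤ 75.79° ⇒ inside.

Yes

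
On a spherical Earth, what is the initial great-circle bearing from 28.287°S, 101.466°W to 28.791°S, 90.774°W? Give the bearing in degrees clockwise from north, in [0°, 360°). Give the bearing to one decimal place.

95.6°

Δλ = -90.774 − -101.466 = 10.692°.
θ = atan2( sin Δλ · cos φ₂ , cos φ₁ · sin φ₂ − sin φ₁ · cos φ₂ · cos Δλ )
  = atan2(0.16259, -0.01601) = 95.622° → normalised to [0°, 360°): 95.622°.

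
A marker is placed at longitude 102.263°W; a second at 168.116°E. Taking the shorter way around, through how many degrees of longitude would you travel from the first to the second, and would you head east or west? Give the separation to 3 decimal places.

89.621° west

Raw difference: 168.116 − -102.263 = 270.379°.
Normalise into (−180°, 180°]: 270.379° − 360° = -89.621°.
Negative ⇒ the second point lies to the west; separation 89.621°.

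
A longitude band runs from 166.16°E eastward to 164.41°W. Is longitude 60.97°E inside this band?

No

Band width going east from +166.16° to -164.41°: ((-164.41 − 166.16) mod 360) = 29.43°.
Offset of +60.97° east of the west edge: ((60.97 − 166.16) mod 360) = 254.81°.
254.81° > 29.43° ⇒ outside.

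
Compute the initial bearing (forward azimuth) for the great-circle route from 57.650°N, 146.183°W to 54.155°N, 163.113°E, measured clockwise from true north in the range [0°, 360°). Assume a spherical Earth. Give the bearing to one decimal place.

Δλ = 163.113 − -146.183 = 309.296°; wrapped into (−180°, 180°]: -50.704°.
θ = atan2( sin Δλ · cos φ₂ , cos φ₁ · sin φ₂ − sin φ₁ · cos φ₂ · cos Δλ )
  = atan2(-0.45318, 0.12043) = -75.117° → normalised to [0°, 360°): 284.883°.

284.9°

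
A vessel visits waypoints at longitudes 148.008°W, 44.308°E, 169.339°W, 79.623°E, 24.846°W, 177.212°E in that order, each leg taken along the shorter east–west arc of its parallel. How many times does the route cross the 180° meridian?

4

Leg 1: -148.008° → +44.308°, shortest Δλ = -167.684° (west) — crosses 180°.
Leg 2: +44.308° → -169.339°, shortest Δλ = 146.353° (east) — crosses 180°.
Leg 3: -169.339° → +79.623°, shortest Δλ = -111.038° (west) — crosses 180°.
Leg 4: +79.623° → -24.846°, shortest Δλ = -104.469° (west) — does not cross 180°.
Leg 5: -24.846° → +177.212°, shortest Δλ = -157.942° (west) — crosses 180°.
Total crossings: 4.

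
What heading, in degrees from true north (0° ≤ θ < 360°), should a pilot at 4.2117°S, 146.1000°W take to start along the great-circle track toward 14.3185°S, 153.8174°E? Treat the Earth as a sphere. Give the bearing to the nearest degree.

256°

Δλ = 153.8174 − -146.1000 = 299.9174°; wrapped into (−180°, 180°]: -60.0826°.
θ = atan2( sin Δλ · cos φ₂ , cos φ₁ · sin φ₂ − sin φ₁ · cos φ₂ · cos Δλ )
  = atan2(-0.83982, -0.21115) = -104.113° → normalised to [0°, 360°): 255.887°.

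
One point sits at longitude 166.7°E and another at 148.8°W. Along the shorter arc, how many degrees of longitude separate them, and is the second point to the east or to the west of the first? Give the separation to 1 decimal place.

44.5° east

Raw difference: -148.8 − 166.7 = -315.5°.
Normalise into (−180°, 180°]: -315.5° + 360° = 44.5°.
Positive ⇒ the second point lies to the east; separation 44.5°.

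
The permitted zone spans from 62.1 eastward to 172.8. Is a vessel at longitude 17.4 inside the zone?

No

Band width going east from +62.1° to +172.8°: ((172.8 − 62.1) mod 360) = 110.7°.
Offset of +17.4° east of the west edge: ((17.4 − 62.1) mod 360) = 315.3°.
315.3° > 110.7° ⇒ outside.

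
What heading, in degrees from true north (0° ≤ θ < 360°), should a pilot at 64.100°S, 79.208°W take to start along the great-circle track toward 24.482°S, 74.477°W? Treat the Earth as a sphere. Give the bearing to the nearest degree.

Δλ = -74.477 − -79.208 = 4.731°.
θ = atan2( sin Δλ · cos φ₂ , cos φ₁ · sin φ₂ − sin φ₁ · cos φ₂ · cos Δλ )
  = atan2(0.07506, 0.63488) = 6.743° → normalised to [0°, 360°): 6.743°.

7°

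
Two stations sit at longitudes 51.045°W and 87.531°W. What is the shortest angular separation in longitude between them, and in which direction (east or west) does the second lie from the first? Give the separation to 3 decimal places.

Raw difference: -87.531 − -51.045 = -36.486°.
Normalise into (−180°, 180°]: -36.486° stays -36.486°.
Negative ⇒ the second point lies to the west; separation 36.486°.

36.486° west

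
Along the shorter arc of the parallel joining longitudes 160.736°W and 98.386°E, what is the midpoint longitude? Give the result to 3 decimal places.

148.825°E

Signed shortest Δλ from -160.736° to +98.386° is -100.878°.
Midpoint longitude = -160.736° + (-100.878°)/2 = -160.736° − 50.439° = -211.175°.
Normalise into (−180°, 180°]: +148.825°.
(The naïve average (-160.736 + +98.386)/2 = -31.175° is on the wrong side of the globe.)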